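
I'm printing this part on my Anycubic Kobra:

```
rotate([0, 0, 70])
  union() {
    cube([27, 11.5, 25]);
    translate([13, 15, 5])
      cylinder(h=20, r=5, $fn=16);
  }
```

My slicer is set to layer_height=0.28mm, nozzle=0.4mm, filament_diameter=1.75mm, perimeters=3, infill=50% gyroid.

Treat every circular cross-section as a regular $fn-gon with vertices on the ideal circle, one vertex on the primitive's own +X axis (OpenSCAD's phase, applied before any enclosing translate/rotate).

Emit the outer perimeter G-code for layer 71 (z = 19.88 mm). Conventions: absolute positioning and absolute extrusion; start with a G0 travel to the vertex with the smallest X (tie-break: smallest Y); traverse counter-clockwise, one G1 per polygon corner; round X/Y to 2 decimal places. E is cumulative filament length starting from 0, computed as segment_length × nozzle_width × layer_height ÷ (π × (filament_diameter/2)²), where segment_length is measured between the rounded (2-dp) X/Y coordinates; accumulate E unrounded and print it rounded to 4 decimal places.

G0 X-14.64 Y17.13 Z19.88
G1 X-14.18 Y15.23 E0.0910
G1 X-13.03 Y13.66 E0.1816
G1 X-11.36 Y12.65 E0.2725
G1 X-9.43 Y12.35 E0.3635
G1 X-7.58 Y12.80 E0.4521
G1 X-10.81 Y3.93 E0.8917
G1 X0.00 Y0.00 E1.4273
G1 X9.23 Y25.37 E2.6844
G1 X-1.57 Y29.30 E3.2195
G1 X-5.14 Y19.49 E3.7056
G1 X-6.27 Y21.03 E3.7946
G1 X-7.94 Y22.04 E3.8854
G1 X-9.87 Y22.34 E3.9764
G1 X-11.76 Y21.88 E4.0670
G1 X-13.34 Y20.72 E4.1582
G1 X-14.35 Y19.06 E4.2487
G1 X-14.64 Y17.13 E4.3396

At z = 19.88 mm: the 27×11.5 cube contributes its full rectangle; the r=5 cylinder at (13, 15) contributes a regular 16-gon of circumradius 5; Combining (union): the regions partially overlap (shared area 6.89 mm²), so overlapping operands fuse into one piece — 1 connected region; (whole slice rotated 70° about Z — lengths, areas and connectivity unchanged). The outline is a single polygon with 17 vertices. Extrusion per mm of travel: 0.4 × 0.28 / (π × 0.875²) = 0.046564. Accumulating E over each segment gives final E = 4.3396.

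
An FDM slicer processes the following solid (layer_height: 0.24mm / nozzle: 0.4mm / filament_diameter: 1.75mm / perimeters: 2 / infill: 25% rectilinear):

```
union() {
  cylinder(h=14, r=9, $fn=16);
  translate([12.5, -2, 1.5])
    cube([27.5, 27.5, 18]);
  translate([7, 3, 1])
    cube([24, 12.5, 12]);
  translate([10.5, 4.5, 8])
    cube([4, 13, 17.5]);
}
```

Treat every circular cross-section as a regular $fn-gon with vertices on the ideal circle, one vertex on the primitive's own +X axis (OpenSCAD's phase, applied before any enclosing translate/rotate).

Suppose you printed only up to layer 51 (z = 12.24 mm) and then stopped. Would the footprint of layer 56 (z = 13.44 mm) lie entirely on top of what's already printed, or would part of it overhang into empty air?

entirely on top

Compare the two slices. At z = 12.24: the r=9 cylinder gives a regular 16-gon of circumradius 9 (constant along its height) (area = (16/2)·9.000²·sin(360°/16) = 247.98 mm²); the cube at (12.5, -2) (footprint 27.5×27.5) is included at this height (area 756.25 mm²); the cube at (7, 3) (footprint 24×12.5) is included at this height (area 300.00 mm²); the cube at (10.5, 4.5) is present — its section is the full 4×13 rectangle (area 52.00 mm²); Taking the union: the regions partially overlap — summed areas 1356.23 mm² minus the doubly-counted overlap 281.15 mm² gives 1075.08 mm² — area = 1075.08 mm². At z = 13.44: the r=9 cylinder contributes a regular 16-gon of circumradius 9 (area = (16/2)·9.000²·sin(360°/16) = 247.98 mm²); the cube at (12.5, -2) is present — its section is the full 27.5×27.5 rectangle (area 756.25 mm²); the cube at (7, 3) is not intersected at this z (z outside [1, 13]); the cube at (10.5, 4.5) is present — its section is the full 4×13 rectangle (area 52.00 mm²); Taking the union: the regions partially overlap — summed areas 1056.23 mm² minus the doubly-counted overlap 26.00 mm² gives 1030.23 mm² — area = 1030.23 mm². Checking containment: the cross-section at z = 13.44 is a subset of the cross-section at z = 12.24.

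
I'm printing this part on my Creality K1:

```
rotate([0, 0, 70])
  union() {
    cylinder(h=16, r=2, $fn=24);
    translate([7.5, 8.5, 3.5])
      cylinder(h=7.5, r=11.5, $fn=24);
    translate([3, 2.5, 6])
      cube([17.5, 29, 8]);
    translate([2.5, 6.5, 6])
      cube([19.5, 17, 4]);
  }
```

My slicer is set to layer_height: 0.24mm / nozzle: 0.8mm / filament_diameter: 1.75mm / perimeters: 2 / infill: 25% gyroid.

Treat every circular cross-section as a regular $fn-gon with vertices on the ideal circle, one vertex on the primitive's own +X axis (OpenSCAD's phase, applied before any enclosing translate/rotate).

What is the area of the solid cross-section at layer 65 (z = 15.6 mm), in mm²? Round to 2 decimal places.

12.42 mm²

At z = 15.6 mm: the r=2 cylinder contributes a regular 24-gon of circumradius 2 (area = (24/2)·2.000²·sin(360°/24) = 12.42 mm²); the cylinder at (7.5, 8.5) is not intersected at this z (z outside [3.5, 11]); the cube at (3, 2.5) is absent (z outside [6, 14]); the cube at (2.5, 6.5) is absent (z outside [6, 10]); Combining (union): only the r=2 cylinder is present, so the union is just that shape — area = 12.42 mm²; (rotated 70° about Z; rotation is an isometry so areas/perimeters/island counts are preserved). Overall, the cross-section is a single solid region. Net area = 12.42 mm².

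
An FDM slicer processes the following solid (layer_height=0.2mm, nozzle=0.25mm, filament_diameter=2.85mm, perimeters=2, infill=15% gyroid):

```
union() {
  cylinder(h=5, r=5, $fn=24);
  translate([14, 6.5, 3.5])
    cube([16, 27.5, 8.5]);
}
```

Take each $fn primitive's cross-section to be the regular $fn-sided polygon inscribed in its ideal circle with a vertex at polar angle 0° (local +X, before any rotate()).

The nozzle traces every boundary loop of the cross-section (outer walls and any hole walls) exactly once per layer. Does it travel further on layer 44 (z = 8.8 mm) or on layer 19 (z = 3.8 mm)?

Layer 44 (z = 8.8): the cylinder is absent (z outside [0, 5]); the 16×27.5 cube at (14, 6.5) contributes its full rectangle (perimeter 87.00 mm); Taking the union: only the 16×27.5 cube at (14, 6.5) is present, so the union is just that shape — boundary = 87.00 mm. So its perimeter = 87.00 mm. Layer 19 (z = 3.8): the r=5 cylinder gives a regular 24-gon of circumradius 5 (constant along its height) (perimeter = 2·24·5.000·sin(180°/24) = 31.33 mm); the cube at (14, 6.5) (footprint 16×27.5) is included at this height (perimeter 87.00 mm); Combining (union): the 2 present regions are separate (no shared area or edge), so areas and boundary lengths simply add and each stays a separate island — boundary = 118.33 mm. So its perimeter = 118.33 mm. Layer 19 is larger (118.33 vs 87.00 mm).

layer 19 (z = 3.8 mm)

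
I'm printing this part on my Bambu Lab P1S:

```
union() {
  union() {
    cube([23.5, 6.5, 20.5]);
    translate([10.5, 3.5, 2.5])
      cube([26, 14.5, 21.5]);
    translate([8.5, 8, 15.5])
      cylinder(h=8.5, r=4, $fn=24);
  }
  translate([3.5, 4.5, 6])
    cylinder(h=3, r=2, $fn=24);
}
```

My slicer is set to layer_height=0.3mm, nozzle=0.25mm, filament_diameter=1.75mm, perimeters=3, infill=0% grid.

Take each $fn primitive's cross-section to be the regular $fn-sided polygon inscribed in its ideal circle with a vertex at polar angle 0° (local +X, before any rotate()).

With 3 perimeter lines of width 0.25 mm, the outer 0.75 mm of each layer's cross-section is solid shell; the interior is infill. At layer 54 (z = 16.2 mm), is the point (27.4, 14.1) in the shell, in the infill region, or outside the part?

At z = 16.2 mm: the cube is present — its section is the full 23.5×6.5 rectangle; the 26×14.5 cube at (10.5, 3.5) contributes its full rectangle; the r=4 cylinder at (8.5, 8) contributes a regular 24-gon of circumradius 4; Combining (union): the regions partially overlap (shared area 59.84 mm²), so overlapping operands fuse into one piece — 1 connected region; the cylinder at (3.5, 4.5) does not reach this height (z outside [6, 9]); Taking the union: only the result so far is present, so the union is just that shape — 1 connected region. Overall, the cross-section is a single solid region. The nearest boundary edge runs (10.50, 18.00)→(36.50, 18.00); distance from the point to it = 3.90 mm. The point is inside the cross-section and 3.90 mm from the nearest boundary — more than the 0.75 mm shell width (3 × 0.25), so it's in the infill interior.

infill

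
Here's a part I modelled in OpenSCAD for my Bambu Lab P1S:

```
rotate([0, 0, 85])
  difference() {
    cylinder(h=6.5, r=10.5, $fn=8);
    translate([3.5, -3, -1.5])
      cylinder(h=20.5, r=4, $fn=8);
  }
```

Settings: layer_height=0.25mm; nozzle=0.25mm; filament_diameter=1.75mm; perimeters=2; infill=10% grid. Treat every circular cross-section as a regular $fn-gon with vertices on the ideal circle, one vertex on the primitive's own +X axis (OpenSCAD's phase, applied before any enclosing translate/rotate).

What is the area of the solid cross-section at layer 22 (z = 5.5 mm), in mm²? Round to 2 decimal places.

266.58 mm²

At z = 5.5 mm: the r=10.5 cylinder gives a regular 8-gon of circumradius 10.5 (constant along its height) (area = (8/2)·10.500²·sin(360°/8) = 311.83 mm²); the r=4 cylinder at (3.5, -3) gives a regular 8-gon of circumradius 4 (constant along its height) (area = (8/2)·4.000²·sin(360°/8) = 45.25 mm²); After the difference (first − rest): starting from the r=10.5 cylinder (311.83 mm²), the r=4 cylinder at (3.5, -3) lies wholly inside it (removes its full 45.25 mm² and its 24.49 mm outline becomes a hole wall) — area = 266.58 mm²; (rotated 85° about Z; rotation is an isometry so areas/perimeters/island counts are preserved). Overall, the cross-section is one region with 1 hole. Net area = 266.58 mm².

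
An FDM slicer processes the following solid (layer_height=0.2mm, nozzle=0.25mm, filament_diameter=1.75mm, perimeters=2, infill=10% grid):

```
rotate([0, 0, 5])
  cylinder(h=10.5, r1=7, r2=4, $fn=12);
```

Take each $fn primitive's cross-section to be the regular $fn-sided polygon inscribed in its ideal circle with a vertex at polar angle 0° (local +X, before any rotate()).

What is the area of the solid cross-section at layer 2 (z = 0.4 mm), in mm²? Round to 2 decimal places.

142.24 mm²

At z = 0.4 mm: the cone (r1=7→r2=4) has section circumradius 6.886 here — a regular 12-gon (area = (12/2)·6.886²·sin(360°/12) = 142.24 mm²); (rotated 5° about Z; rotation is an isometry so areas/perimeters/island counts are preserved). Overall, the cross-section is a single solid region. Net area = 142.24 mm².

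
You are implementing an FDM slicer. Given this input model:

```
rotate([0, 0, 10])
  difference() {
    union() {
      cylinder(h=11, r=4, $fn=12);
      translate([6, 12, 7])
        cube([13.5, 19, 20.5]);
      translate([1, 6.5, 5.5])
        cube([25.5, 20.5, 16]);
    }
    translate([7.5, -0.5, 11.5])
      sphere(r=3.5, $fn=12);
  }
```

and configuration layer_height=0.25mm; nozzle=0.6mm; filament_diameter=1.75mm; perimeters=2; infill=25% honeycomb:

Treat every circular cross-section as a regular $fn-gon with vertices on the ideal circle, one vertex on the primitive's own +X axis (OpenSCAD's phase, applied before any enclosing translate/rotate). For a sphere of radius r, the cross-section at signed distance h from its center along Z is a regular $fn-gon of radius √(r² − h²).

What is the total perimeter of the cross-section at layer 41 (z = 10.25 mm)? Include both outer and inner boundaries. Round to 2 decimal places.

At z = 10.25 mm: the cylinder: section is a regular 12-gon, circumradius r=4 (perimeter = 2·12·4.000·sin(180°/12) = 24.85 mm); the cube at (6, 12) is present — its section is the full 13.5×19 rectangle (perimeter 65.00 mm); the cube at (1, 6.5) (footprint 25.5×20.5) is included at this height (perimeter 92.00 mm); Taking the union: the regions partially overlap (shared area 202.50 mm²), so the edge portions inside another operand are dropped and the merged outline is re-measured after clipping — boundary = 124.85 mm; the sphere at (7.5, -0.5): section is a regular 12-gon, circumradius = √(r²−h²) = √(3.5²−1.25²) = 3.269 (perimeter = 2·12·3.269·sin(180°/12) = 20.31 mm); Taking the first minus the rest: starting from the result so far, the r=3.5 sphere at (7.5, -0.5) misses the remaining region (no effect) — boundary = 124.85 mm; (whole slice rotated 10° about Z — lengths, areas and connectivity unchanged). Overall, the cross-section has 2 separate islands. Total boundary length (outer) = 124.85 mm.

124.85 mm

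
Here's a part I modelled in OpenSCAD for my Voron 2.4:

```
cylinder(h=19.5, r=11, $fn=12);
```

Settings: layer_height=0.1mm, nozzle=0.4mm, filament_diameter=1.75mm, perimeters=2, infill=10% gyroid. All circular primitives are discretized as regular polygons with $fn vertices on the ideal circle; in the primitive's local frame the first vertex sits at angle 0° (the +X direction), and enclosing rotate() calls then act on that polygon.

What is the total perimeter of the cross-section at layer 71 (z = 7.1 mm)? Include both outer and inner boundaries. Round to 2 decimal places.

At z = 7.1 mm: the cylinder: section is a regular 12-gon, circumradius r=11 (perimeter = 2·12·11.000·sin(180°/12) = 68.33 mm). Overall, the cross-section is a single solid region. Total boundary length (outer) = 68.33 mm.

68.33 mm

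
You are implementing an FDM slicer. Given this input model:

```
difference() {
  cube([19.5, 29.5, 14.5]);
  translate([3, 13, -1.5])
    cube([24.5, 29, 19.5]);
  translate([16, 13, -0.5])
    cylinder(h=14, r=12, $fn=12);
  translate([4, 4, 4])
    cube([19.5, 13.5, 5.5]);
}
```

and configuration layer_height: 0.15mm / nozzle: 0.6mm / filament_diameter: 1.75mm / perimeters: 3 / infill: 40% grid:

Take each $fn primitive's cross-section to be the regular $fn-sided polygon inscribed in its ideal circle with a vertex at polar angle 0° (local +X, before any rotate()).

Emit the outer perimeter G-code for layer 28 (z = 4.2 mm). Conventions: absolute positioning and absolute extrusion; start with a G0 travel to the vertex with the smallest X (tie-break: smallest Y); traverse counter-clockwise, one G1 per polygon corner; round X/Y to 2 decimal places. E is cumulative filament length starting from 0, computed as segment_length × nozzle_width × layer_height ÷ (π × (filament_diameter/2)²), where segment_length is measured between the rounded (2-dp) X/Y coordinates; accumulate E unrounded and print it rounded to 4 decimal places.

At z = 4.2 mm: the cube is present — its section is the full 19.5×29.5 rectangle; the cube at (3, 13) (footprint 24.5×29) is included at this height; the r=12 cylinder at (16, 13) contributes a regular 12-gon of circumradius 12; the cube at (4, 4) is present — its section is the full 19.5×13.5 rectangle; Taking the first minus the rest: starting from the 19.5×29.5 cube, the 24.5×29 cube at (3, 13) partially overlaps it — only the 272.25 mm² overlap (of its 710.50 mm²) is removed, clipping the outline; the r=12 cylinder at (16, 13) partially overlaps it — only the 148.36 mm² overlap (of its 432.00 mm²) is removed, clipping the outline; the 19.5×13.5 cube at (4, 4) partially overlaps it — only the 14.15 mm² overlap (of its 263.25 mm²) is removed, clipping the outline — 1 connected region. The outline is a single polygon with 11 vertices. Extrusion per mm of travel: 0.6 × 0.15 / (π × 0.875²) = 0.037418. Accumulating E over each segment gives final E = 3.6240.

G0 X0.00 Y0.00 Z4.20
G1 X19.50 Y0.00 E0.7296
G1 X19.50 Y1.94 E0.8022
G1 X16.00 Y1.00 E0.9378
G1 X10.00 Y2.61 E1.1703
G1 X8.61 Y4.00 E1.2438
G1 X4.00 Y4.00 E1.4163
G1 X4.00 Y13.00 E1.7531
G1 X3.00 Y13.00 E1.7905
G1 X3.00 Y29.50 E2.4079
G1 X0.00 Y29.50 E2.5202
G1 X0.00 Y0.00 E3.6240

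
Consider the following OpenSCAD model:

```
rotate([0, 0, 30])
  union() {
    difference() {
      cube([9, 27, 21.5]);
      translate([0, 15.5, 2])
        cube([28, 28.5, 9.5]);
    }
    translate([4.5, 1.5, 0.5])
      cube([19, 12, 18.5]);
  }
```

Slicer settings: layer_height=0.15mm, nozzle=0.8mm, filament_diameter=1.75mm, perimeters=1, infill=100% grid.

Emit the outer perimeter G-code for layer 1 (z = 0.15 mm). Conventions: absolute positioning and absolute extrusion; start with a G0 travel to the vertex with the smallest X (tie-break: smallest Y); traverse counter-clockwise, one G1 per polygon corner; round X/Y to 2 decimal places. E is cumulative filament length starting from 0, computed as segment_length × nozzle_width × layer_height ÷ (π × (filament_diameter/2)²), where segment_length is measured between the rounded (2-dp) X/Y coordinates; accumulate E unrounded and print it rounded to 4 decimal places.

At z = 0.15 mm: the cube (footprint 9×27) is included at this height; the cube at (0, 15.5) does not reach this height (z outside [2, 11.5]); Taking the first minus the rest: none of the subtracted shapes is present at this height, so the 9×27 cube is unchanged — 1 connected region; the cube at (4.5, 1.5) does not reach this height (z outside [0.5, 19]); Combining (union): only that combined region is present, so the union is just that shape — 1 connected region; (rotated 30° about Z; rotation is an isometry so areas/perimeters/island counts are preserved). The outline is a single polygon with 4 vertices. Extrusion per mm of travel: 0.8 × 0.15 / (π × 0.875²) = 0.049890. Accumulating E over each segment gives final E = 3.5915.

G0 X-13.50 Y23.38 Z0.15
G1 X0.00 Y0.00 E1.3469
G1 X7.79 Y4.50 E1.7957
G1 X-5.71 Y27.88 E3.1427
G1 X-13.50 Y23.38 E3.5915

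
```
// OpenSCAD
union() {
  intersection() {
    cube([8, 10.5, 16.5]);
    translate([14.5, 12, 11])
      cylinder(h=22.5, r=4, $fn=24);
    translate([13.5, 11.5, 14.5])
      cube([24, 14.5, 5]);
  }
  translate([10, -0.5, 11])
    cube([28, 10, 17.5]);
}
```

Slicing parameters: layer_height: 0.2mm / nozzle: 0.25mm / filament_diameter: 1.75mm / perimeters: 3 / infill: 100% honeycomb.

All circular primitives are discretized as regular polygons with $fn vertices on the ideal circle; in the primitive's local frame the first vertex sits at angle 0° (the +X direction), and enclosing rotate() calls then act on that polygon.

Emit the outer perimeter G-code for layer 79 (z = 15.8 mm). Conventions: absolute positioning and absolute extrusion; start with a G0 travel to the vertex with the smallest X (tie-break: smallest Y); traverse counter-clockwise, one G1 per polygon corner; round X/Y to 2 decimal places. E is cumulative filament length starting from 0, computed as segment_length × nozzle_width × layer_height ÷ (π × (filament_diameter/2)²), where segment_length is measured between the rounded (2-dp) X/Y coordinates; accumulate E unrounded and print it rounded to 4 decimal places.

G0 X10.00 Y-0.50 Z15.80
G1 X38.00 Y-0.50 E0.5821
G1 X38.00 Y9.50 E0.7899
G1 X10.00 Y9.50 E1.3720
G1 X10.00 Y-0.50 E1.5799

At z = 15.8 mm: the cube is present — its section is the full 8×10.5 rectangle; the r=4 cylinder at (14.5, 12) gives a regular 24-gon of circumradius 4 (constant along its height); the cube at (13.5, 11.5) (footprint 24×14.5) is included at this height; Keeping only the common overlap: the r=4 cylinder at (14.5, 12) does not overlap the 8×10.5 cube (empty); the 24×14.5 cube at (13.5, 11.5) does not overlap the running intersection (empty) — nothing remains; the cube at (10, -0.5) is present — its section is the full 28×10 rectangle; Combining (union): only the 28×10 cube at (10, -0.5) is present, so the union is just that shape — 1 connected region. The outline is a single polygon with 4 vertices. Extrusion per mm of travel: 0.25 × 0.2 / (π × 0.875²) = 0.020788. Accumulating E over each segment gives final E = 1.5799.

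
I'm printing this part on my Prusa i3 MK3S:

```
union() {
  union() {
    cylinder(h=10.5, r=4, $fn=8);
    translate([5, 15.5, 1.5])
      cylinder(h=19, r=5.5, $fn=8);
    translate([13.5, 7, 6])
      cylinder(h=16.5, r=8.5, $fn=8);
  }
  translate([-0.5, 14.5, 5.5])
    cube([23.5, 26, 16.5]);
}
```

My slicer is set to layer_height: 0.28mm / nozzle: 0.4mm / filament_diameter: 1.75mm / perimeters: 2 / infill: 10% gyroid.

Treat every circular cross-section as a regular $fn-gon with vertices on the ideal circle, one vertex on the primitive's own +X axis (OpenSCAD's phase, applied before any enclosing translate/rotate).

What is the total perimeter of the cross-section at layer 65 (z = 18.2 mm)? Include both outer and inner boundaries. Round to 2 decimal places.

At z = 18.2 mm: the cylinder is not intersected at this z (z outside [0, 10.5]); the cylinder at (5, 15.5): section is a regular 8-gon, circumradius r=5.5 (perimeter = 2·8·5.500·sin(180°/8) = 33.68 mm); the r=8.5 cylinder at (13.5, 7) contributes a regular 8-gon of circumradius 8.5 (perimeter = 2·8·8.500·sin(180°/8) = 52.04 mm); Taking the union: the regions partially overlap (shared area 4.73 mm²), so the edge portions inside another operand are dropped and the merged outline is re-measured after clipping — boundary = 75.38 mm; the 23.5×26 cube at (-0.5, 14.5) contributes its full rectangle (perimeter 99.00 mm); Merging all regions: the regions partially overlap (shared area 55.78 mm²), so the edge portions inside another operand are dropped and the merged outline is re-measured after clipping — boundary (outer + 1 inner loop) = 135.15 mm. Overall, the cross-section is one region with 1 hole. Total boundary length (outer + inner) = 135.15 mm.

135.15 mm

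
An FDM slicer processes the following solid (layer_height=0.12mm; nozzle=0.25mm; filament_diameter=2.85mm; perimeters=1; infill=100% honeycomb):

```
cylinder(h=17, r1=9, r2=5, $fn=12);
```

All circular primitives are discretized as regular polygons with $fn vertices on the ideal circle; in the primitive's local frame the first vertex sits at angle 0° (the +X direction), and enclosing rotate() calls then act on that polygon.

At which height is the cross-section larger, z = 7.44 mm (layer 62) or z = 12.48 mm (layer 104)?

layer 62 (z = 7.44 mm)

Layer 62 (z = 7.44): the cone: at t=0.438 of its height the radius interpolates to r₁+(r₂−r₁)t = 7.249, giving a regular 12-gon of that circumradius (area = (12/2)·7.249²·sin(360°/12) = 157.66 mm²). So its area = 157.66 mm². Layer 104 (z = 12.48): the cone contributes a regular 12-gon of circumradius 6.064 (interpolated between r1=9 and r2=5 at t=0.734) (area = (12/2)·6.064²·sin(360°/12) = 110.30 mm²). So its area = 110.30 mm². Layer 62 is larger (157.66 vs 110.30 mm²).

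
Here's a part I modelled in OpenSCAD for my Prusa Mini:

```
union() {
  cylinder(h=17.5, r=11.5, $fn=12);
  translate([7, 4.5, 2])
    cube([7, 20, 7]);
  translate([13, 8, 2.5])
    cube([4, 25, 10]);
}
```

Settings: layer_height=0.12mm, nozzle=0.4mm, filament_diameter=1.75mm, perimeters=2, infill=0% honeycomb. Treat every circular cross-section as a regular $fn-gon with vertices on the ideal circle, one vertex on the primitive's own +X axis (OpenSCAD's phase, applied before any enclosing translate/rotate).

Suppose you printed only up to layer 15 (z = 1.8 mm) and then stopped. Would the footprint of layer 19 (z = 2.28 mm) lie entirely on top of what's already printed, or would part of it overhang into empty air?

Compare the two slices. At z = 1.8: the cylinder: section is a regular 12-gon, circumradius r=11.5 (area = (12/2)·11.500²·sin(360°/12) = 396.75 mm²); the cube at (7, 4.5) is not intersected at this z (z outside [2, 9]); the cube at (13, 8) is absent (z outside [2.5, 12.5]); Taking the union: only the r=11.5 cylinder is present, so the union is just that shape — area = 396.75 mm². At z = 2.28: the r=11.5 cylinder contributes a regular 12-gon of circumradius 11.5 (area = (12/2)·11.500²·sin(360°/12) = 396.75 mm²); the cube at (7, 4.5) (footprint 7×20) is included at this height (area 140.00 mm²); the cube at (13, 8) is absent (z outside [2.5, 12.5]); Taking the union: the regions partially overlap — summed areas 536.75 mm² minus the doubly-counted overlap 8.29 mm² gives 528.46 mm² — area = 528.46 mm². Checking containment: at z = 2.28 the cross-section extends beyond the z = 1.8 cross-section by about 131.71 mm².

part overhangs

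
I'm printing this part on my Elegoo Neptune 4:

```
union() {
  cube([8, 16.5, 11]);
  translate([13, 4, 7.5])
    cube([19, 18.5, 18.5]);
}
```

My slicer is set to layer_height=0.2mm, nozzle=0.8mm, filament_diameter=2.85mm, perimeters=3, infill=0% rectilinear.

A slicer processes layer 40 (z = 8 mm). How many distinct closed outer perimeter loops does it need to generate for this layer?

2

At z = 8 mm: the cube is present — its section is the full 8×16.5 rectangle; the cube at (13, 4) (footprint 19×18.5) is included at this height; Taking the union: the 2 present regions are separate (no shared area or edge), so areas and boundary lengths simply add and each stays a separate island — 2 connected regions. The result has 2 disconnected regions.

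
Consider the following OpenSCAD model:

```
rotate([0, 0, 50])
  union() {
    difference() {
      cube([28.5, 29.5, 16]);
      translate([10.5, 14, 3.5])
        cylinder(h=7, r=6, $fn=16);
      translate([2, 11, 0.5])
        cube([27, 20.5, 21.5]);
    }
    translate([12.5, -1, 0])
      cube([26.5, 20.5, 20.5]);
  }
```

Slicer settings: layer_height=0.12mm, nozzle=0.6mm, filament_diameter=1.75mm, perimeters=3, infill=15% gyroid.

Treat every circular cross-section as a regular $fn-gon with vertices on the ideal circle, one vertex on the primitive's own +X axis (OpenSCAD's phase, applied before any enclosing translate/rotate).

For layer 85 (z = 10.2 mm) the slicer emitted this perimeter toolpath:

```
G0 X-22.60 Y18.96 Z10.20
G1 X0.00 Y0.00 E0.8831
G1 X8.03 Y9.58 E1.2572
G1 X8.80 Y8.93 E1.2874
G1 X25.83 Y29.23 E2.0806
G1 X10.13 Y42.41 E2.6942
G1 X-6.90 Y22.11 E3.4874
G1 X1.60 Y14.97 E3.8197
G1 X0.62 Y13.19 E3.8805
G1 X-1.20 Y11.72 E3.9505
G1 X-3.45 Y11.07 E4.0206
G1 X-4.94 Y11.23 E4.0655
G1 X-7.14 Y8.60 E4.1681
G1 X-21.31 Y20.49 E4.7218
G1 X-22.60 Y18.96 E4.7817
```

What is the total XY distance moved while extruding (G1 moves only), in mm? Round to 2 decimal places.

Sum the Euclidean lengths of each G1 segment: total = 159.74 mm.

159.74 mm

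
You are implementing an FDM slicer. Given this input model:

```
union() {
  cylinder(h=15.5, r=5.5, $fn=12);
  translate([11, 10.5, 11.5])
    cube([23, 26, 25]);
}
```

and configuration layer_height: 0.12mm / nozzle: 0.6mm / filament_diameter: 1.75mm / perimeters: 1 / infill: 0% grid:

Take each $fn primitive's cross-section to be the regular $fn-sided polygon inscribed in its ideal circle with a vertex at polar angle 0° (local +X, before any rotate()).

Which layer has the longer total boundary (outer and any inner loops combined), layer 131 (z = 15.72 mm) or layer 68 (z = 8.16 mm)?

Layer 131 (z = 15.72): the cylinder is not intersected at this z (z outside [0, 15.5]); the cube at (11, 10.5) is present — its section is the full 23×26 rectangle (perimeter 98.00 mm); Combining (union): only the 23×26 cube at (11, 10.5) is present, so the union is just that shape — boundary = 98.00 mm. So its perimeter = 98.00 mm. Layer 68 (z = 8.16): the cylinder: section is a regular 12-gon, circumradius r=5.5 (perimeter = 2·12·5.500·sin(180°/12) = 34.16 mm); the cube at (11, 10.5) is not intersected at this z (z outside [11.5, 36.5]); Merging all regions: only the r=5.5 cylinder is present, so the union is just that shape — boundary = 34.16 mm. So its perimeter = 34.16 mm. Layer 131 is larger (98.00 vs 34.16 mm).

layer 131 (z = 15.72 mm)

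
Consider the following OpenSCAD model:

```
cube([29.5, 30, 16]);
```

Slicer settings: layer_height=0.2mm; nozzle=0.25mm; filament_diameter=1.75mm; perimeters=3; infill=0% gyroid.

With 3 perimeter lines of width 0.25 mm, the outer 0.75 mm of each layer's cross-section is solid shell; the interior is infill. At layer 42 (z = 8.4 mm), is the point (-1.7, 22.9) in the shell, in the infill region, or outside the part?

At z = 8.4 mm: the cube (footprint 29.5×30) is included at this height. Overall, the cross-section is a single solid region. The nearest boundary edge runs (0.00, 30.00)→(0.00, 0.00); distance from the point to it = 1.70 mm. The point is not inside any of the regions above, so it lies outside the cross-section (1.70 mm from the nearest boundary).

outside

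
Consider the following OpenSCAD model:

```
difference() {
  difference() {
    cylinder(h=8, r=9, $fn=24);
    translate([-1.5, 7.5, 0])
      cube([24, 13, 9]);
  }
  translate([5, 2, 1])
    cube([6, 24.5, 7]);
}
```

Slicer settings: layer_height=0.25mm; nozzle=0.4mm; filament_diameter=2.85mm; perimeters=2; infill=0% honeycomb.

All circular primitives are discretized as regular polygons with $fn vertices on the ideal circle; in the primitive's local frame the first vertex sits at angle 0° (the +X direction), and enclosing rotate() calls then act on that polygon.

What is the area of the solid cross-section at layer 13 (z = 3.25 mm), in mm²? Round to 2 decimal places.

At z = 3.25 mm: the cylinder: section is a regular 24-gon, circumradius r=9 (area = (24/2)·9.000²·sin(360°/24) = 251.57 mm²); the 24×13 cube at (-1.5, 7.5) contributes its full rectangle (area 312.00 mm²); Subtracting the remaining from the first: starting from the r=9 cylinder (251.57 mm²), the 24×13 cube at (-1.5, 7.5) partially overlaps it — only the 6.91 mm² overlap (of its 312.00 mm²) is removed, clipping the outline — area = 244.66 mm²; the 6×24.5 cube at (5, 2) contributes its full rectangle (area 147.00 mm²); Subtracting the remaining from the first: starting from that combined region (244.66 mm²), the 6×24.5 cube at (5, 2) partially overlaps it — only the 12.85 mm² overlap (of its 147.00 mm²) is removed, clipping the outline — area = 231.81 mm². Overall, the cross-section is a single solid region. Net area = 231.81 mm².

231.81 mm²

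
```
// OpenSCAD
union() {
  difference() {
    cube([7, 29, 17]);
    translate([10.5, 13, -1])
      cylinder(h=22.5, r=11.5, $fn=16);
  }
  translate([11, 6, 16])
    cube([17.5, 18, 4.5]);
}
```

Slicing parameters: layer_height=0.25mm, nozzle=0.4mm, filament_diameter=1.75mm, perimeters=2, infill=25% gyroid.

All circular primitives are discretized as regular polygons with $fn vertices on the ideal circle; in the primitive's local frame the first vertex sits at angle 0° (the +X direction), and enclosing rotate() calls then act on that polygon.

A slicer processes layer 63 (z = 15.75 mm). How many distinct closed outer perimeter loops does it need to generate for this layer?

2

At z = 15.75 mm: the cube is present — its section is the full 7×29 rectangle; the cylinder at (10.5, 13): section is a regular 16-gon, circumradius r=11.5; Taking the first minus the rest: starting from the 7×29 cube, the r=11.5 cylinder at (10.5, 13) partially overlaps it — only the 119.40 mm² overlap (of its 404.88 mm²) is removed, clipping the outline — 2 connected regions; the cube at (11, 6) is absent (z outside [16, 20.5]); Merging all regions: only the result so far is present, so the union is just that shape — 2 connected regions. The result has 2 disconnected regions.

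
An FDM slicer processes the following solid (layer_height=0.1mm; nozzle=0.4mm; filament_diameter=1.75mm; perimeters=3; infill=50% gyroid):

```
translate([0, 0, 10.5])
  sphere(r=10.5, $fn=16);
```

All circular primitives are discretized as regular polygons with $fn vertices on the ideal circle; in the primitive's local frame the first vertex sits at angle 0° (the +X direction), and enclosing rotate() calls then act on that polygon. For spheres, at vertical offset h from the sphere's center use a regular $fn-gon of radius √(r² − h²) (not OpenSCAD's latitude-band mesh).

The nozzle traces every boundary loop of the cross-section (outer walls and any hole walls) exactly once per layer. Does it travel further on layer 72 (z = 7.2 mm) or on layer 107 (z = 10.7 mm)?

Layer 72 (z = 7.2): the r=10.5 sphere contributes a regular 16-gon of circumradius √(10.5²−3.3²) = 9.968 (perimeter = 2·16·9.968·sin(180°/16) = 62.23 mm). So its perimeter = 62.23 mm. Layer 107 (z = 10.7): the r=10.5 sphere contributes a regular 16-gon of circumradius √(10.5²−0.2²) = 10.498 (perimeter = 2·16·10.498·sin(180°/16) = 65.54 mm). So its perimeter = 65.54 mm. Layer 107 is larger (65.54 vs 62.23 mm).

layer 107 (z = 10.7 mm)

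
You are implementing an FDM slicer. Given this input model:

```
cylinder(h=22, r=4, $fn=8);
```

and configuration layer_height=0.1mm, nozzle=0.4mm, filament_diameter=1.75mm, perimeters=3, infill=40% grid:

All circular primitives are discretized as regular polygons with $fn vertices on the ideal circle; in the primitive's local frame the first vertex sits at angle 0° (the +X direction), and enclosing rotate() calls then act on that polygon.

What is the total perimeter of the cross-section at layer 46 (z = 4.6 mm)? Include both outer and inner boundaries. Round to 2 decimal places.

At z = 4.6 mm: the r=4 cylinder contributes a regular 8-gon of circumradius 4 (perimeter = 2·8·4.000·sin(180°/8) = 24.49 mm). Overall, the cross-section is a single solid region. Total boundary length (outer) = 24.49 mm.

24.49 mm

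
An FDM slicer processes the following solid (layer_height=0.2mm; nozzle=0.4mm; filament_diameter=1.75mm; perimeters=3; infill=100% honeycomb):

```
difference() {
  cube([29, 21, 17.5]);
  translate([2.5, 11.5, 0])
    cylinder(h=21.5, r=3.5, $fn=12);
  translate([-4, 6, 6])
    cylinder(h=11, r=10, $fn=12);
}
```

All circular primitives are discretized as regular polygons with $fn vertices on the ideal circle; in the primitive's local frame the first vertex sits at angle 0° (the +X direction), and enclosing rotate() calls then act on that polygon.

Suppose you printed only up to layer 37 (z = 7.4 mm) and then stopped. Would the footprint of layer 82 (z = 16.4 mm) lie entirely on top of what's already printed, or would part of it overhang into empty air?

Compare the two slices. At z = 7.4: the cube is present — its section is the full 29×21 rectangle (area 609.00 mm²); the r=3.5 cylinder at (2.5, 11.5) contributes a regular 12-gon of circumradius 3.5 (area = (12/2)·3.500²·sin(360°/12) = 36.75 mm²); the r=10 cylinder at (-4, 6) gives a regular 12-gon of circumradius 10 (constant along its height) (area = (12/2)·10.000²·sin(360°/12) = 300.00 mm²); After the difference (first − rest): starting from the 29×21 cube (609.00 mm²), the r=3.5 cylinder at (2.5, 11.5) partially overlaps it — only the 33.79 mm² overlap (of its 36.75 mm²) is removed, clipping the outline; the r=10 cylinder at (-4, 6) partially overlaps it — only the 45.27 mm² overlap (of its 300.00 mm²) is removed, clipping the outline — area = 529.94 mm². At z = 16.4: the cube is present — its section is the full 29×21 rectangle (area 609.00 mm²); the cylinder at (2.5, 11.5): section is a regular 12-gon, circumradius r=3.5 (area = (12/2)·3.500²·sin(360°/12) = 36.75 mm²); the r=10 cylinder at (-4, 6) contributes a regular 12-gon of circumradius 10 (area = (12/2)·10.000²·sin(360°/12) = 300.00 mm²); Subtracting the remaining from the first: starting from the 29×21 cube (609.00 mm²), the r=3.5 cylinder at (2.5, 11.5) partially overlaps it — only the 33.79 mm² overlap (of its 36.75 mm²) is removed, clipping the outline; the r=10 cylinder at (-4, 6) partially overlaps it — only the 45.27 mm² overlap (of its 300.00 mm²) is removed, clipping the outline — area = 529.94 mm². Checking containment: the cross-section at z = 16.4 is a subset of the cross-section at z = 7.4.

entirely on top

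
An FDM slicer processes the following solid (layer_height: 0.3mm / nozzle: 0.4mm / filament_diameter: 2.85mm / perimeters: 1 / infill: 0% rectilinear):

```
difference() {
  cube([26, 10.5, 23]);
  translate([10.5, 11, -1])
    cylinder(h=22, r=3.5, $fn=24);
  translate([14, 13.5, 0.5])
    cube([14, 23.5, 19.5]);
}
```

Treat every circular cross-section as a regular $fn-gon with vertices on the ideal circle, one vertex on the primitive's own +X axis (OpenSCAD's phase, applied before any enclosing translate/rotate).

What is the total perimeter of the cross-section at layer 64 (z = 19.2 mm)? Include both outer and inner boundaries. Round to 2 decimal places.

At z = 19.2 mm: the cube is present — its section is the full 26×10.5 rectangle (perimeter 73.00 mm); the r=3.5 cylinder at (10.5, 11) contributes a regular 24-gon of circumradius 3.5 (perimeter = 2·24·3.500·sin(180°/24) = 21.93 mm); the cube at (14, 13.5) (footprint 14×23.5) is included at this height (perimeter 75.00 mm); Taking the first minus the rest: starting from the 26×10.5 cube, the r=3.5 cylinder at (10.5, 11) partially overlaps it — only the 15.56 mm² overlap (of its 38.05 mm²) is removed, clipping the outline; the 14×23.5 cube at (14, 13.5) misses the remaining region (no effect) — boundary = 76.09 mm. Overall, the cross-section is a single solid region. Total boundary length (outer) = 76.09 mm.

76.09 mm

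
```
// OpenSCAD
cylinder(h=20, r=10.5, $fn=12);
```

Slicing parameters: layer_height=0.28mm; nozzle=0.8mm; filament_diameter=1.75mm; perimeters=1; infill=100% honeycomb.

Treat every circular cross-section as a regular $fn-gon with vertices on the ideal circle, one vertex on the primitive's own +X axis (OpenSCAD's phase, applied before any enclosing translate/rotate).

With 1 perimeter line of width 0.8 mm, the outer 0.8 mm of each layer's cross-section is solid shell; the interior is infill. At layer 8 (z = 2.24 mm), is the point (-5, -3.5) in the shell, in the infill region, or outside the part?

At z = 2.24 mm: the r=10.5 cylinder contributes a regular 12-gon of circumradius 10.5. Overall, the cross-section is a single solid region. The nearest boundary edge runs (-9.09, -5.25)→(-5.25, -9.09); distance from the point to it = 4.13 mm. The point is inside the cross-section and 4.13 mm from the nearest boundary — more than the 0.8 mm shell width (1 × 0.8), so it's in the infill interior.

infill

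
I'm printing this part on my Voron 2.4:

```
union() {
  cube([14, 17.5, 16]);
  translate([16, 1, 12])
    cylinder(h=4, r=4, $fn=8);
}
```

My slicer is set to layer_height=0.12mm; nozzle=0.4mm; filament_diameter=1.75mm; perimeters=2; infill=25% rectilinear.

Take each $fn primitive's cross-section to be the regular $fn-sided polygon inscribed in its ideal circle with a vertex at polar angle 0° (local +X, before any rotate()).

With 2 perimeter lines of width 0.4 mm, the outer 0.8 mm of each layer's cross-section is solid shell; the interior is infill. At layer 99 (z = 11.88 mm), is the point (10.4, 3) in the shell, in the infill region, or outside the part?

At z = 11.88 mm: the 14×17.5 cube contributes its full rectangle; the cylinder at (16, 1) is not intersected at this z (z outside [12, 16]); Combining (union): only the 14×17.5 cube is present, so the union is just that shape — 1 connected region. Overall, the cross-section is a single solid region. The nearest boundary edge runs (0.00, 0.00)→(14.00, 0.00); distance from the point to it = 3.00 mm. The point is inside the cross-section and 3.00 mm from the nearest boundary — more than the 0.8 mm shell width (2 × 0.4), so it's in the infill interior.

infill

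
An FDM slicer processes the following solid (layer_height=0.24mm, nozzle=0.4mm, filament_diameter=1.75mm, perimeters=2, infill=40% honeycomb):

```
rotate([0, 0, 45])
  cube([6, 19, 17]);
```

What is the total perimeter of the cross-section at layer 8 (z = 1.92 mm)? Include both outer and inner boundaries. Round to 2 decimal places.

At z = 1.92 mm: the cube (footprint 6×19) is included at this height (perimeter 50.00 mm); (whole slice rotated 45° about Z — lengths, areas and connectivity unchanged). Overall, the cross-section is a single solid region. Total boundary length (outer) = 50.00 mm.

50.00 mm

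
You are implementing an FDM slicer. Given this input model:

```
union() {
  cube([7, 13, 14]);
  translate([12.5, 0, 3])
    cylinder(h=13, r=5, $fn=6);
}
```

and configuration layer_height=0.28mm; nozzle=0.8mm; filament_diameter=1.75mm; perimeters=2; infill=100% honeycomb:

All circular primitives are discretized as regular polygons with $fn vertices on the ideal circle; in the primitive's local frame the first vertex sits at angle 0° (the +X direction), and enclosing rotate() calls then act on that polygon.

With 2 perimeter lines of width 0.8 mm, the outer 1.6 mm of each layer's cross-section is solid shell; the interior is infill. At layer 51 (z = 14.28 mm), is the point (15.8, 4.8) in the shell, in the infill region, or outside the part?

At z = 14.28 mm: the cube is absent (z outside [0, 14]); the r=5 cylinder at (12.5, 0) contributes a regular 6-gon of circumradius 5; Merging all regions: only the r=5 cylinder at (12.5, 0) is present, so the union is just that shape — 1 connected region. Overall, the cross-section is a single solid region. The nearest boundary edge runs (17.50, 0.00)→(15.00, 4.33); distance from the point to it = 0.93 mm. The point is not inside any of the regions above, so it lies outside the cross-section (0.93 mm from the nearest boundary).

outside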